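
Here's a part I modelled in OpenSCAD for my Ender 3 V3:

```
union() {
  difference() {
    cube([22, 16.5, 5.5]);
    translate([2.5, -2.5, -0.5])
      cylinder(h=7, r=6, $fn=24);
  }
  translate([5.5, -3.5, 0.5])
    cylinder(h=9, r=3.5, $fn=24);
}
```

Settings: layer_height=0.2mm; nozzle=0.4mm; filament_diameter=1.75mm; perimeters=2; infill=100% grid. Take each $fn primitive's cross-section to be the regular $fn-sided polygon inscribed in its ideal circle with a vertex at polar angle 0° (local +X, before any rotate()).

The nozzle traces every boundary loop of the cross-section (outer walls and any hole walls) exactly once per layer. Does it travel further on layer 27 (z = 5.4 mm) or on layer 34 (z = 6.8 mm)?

Layer 27 (z = 5.4): the cube (footprint 22×16.5) is included at this height (perimeter 77.00 mm); the cylinder at (2.5, -2.5): section is a regular 24-gon, circumradius r=6 (perimeter = 2·24·6.000·sin(180°/24) = 37.59 mm); Subtracting the remaining from the first: starting from the 22×16.5 cube, the r=6 cylinder at (2.5, -2.5) partially overlaps it — only the 21.70 mm² overlap (of its 111.81 mm²) is removed, clipping the outline — boundary = 75.59 mm; the r=3.5 cylinder at (5.5, -3.5) contributes a regular 24-gon of circumradius 3.5 (perimeter = 2·24·3.500·sin(180°/24) = 21.93 mm); Combining (union): the 2 present regions are separate (no shared area or edge), so areas and boundary lengths simply add and each stays a separate island — boundary = 97.52 mm. So its perimeter = 97.52 mm. Layer 34 (z = 6.8): the cube is not intersected at this z (z outside [0, 5.5]); the cylinder at (2.5, -2.5) is not intersected at this z (z outside [-0.5, 6.5]); Subtracting the remaining from the first: the first operand is absent here, so nothing remains; the cylinder at (5.5, -3.5): section is a regular 24-gon, circumradius r=3.5 (perimeter = 2·24·3.500·sin(180°/24) = 21.93 mm); Combining (union): only the r=3.5 cylinder at (5.5, -3.5) is present, so the union is just that shape — boundary = 21.93 mm. So its perimeter = 21.93 mm. Layer 27 is larger (97.52 vs 21.93 mm).

layer 27 (z = 5.4 mm)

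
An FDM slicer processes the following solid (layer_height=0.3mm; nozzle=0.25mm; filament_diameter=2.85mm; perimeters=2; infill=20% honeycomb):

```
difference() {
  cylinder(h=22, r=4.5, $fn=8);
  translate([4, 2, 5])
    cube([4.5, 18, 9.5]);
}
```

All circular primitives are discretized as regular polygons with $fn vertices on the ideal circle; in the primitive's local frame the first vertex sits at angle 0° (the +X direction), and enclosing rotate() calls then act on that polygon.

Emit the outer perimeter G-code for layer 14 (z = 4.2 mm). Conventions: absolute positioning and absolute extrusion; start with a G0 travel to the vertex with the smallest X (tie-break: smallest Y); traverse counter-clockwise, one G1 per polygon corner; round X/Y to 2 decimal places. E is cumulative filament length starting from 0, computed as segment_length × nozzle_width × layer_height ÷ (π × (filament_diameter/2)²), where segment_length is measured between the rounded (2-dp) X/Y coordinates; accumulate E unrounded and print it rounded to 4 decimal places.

At z = 4.2 mm: the cylinder: section is a regular 8-gon, circumradius r=4.5; the cube at (4, 2) is not intersected at this z (z outside [5, 14.5]); Subtracting the remaining from the first: none of the subtracted shapes is present at this height, so the r=4.5 cylinder is unchanged — 1 connected region. The outline is a single polygon with 8 vertices. Extrusion per mm of travel: 0.25 × 0.3 / (π × 1.425²) = 0.011757. Accumulating E over each segment gives final E = 0.3238.

G0 X-4.50 Y0.00 Z4.20
G1 X-3.18 Y-3.18 E0.0405
G1 X0.00 Y-4.50 E0.0810
G1 X3.18 Y-3.18 E0.1214
G1 X4.50 Y0.00 E0.1619
G1 X3.18 Y3.18 E0.2024
G1 X0.00 Y4.50 E0.2429
G1 X-3.18 Y3.18 E0.2834
G1 X-4.50 Y0.00 E0.3238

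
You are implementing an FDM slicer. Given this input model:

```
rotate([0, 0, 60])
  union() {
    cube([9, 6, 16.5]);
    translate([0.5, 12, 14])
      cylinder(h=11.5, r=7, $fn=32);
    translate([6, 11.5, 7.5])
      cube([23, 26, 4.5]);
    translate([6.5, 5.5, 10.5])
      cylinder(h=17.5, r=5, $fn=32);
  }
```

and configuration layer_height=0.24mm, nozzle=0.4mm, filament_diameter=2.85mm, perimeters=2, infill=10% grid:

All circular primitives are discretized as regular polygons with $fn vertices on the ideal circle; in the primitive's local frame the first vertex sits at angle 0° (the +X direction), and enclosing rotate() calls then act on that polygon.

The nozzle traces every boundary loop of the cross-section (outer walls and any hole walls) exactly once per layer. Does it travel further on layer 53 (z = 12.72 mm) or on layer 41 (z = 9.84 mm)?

layer 41 (z = 9.84 mm)

Layer 53 (z = 12.72): the 9×6 cube contributes its full rectangle (perimeter 30.00 mm); the cylinder at (0.5, 12) does not reach this height (z outside [14, 25.5]); the cube at (6, 11.5) does not reach this height (z outside [7.5, 12]); the r=5 cylinder at (6.5, 5.5) contributes a regular 32-gon of circumradius 5 (perimeter = 2·32·5.000·sin(180°/32) = 31.37 mm); Taking the union: the regions partially overlap (shared area 35.16 mm²), so the edge portions inside another operand are dropped and the merged outline is re-measured after clipping — boundary = 38.14 mm; (whole slice rotated 60° about Z — lengths, areas and connectivity unchanged). So its perimeter = 38.14 mm. Layer 41 (z = 9.84): the 9×6 cube contributes its full rectangle (perimeter 30.00 mm); the cylinder at (0.5, 12) is not intersected at this z (z outside [14, 25.5]); the cube at (6, 11.5) (footprint 23×26) is included at this height (perimeter 98.00 mm); the cylinder at (6.5, 5.5) does not reach this height (z outside [10.5, 28]); Taking the union: the 2 present regions are separate (no shared area or edge), so areas and boundary lengths simply add and each stays a separate island — boundary = 128.00 mm; (whole slice rotated 60° about Z — lengths, areas and connectivity unchanged). So its perimeter = 128.00 mm. Layer 41 is larger (128.00 vs 38.14 mm).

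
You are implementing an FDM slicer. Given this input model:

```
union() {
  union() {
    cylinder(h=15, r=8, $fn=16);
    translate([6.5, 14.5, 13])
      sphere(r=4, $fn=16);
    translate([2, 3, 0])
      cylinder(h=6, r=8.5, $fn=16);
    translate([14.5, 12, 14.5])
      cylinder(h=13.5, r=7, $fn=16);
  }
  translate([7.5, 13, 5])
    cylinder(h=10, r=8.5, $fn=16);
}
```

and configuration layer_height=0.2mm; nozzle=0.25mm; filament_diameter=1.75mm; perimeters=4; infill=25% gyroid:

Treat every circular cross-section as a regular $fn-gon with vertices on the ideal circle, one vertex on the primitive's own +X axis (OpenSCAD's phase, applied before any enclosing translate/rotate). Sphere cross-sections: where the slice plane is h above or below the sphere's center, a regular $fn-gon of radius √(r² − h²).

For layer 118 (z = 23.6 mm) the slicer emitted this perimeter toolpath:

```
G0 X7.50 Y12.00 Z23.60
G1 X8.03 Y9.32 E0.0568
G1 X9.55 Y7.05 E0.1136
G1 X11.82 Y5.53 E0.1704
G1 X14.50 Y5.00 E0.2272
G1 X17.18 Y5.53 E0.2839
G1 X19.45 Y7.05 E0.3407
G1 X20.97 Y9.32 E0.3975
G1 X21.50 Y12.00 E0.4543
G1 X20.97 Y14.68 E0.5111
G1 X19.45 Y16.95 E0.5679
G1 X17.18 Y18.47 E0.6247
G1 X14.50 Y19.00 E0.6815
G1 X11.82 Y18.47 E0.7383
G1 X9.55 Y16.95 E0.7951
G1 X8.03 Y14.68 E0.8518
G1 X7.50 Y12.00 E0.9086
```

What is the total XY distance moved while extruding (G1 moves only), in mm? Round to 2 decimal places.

Sum the Euclidean lengths of each G1 segment: total = 43.71 mm.

43.71 mm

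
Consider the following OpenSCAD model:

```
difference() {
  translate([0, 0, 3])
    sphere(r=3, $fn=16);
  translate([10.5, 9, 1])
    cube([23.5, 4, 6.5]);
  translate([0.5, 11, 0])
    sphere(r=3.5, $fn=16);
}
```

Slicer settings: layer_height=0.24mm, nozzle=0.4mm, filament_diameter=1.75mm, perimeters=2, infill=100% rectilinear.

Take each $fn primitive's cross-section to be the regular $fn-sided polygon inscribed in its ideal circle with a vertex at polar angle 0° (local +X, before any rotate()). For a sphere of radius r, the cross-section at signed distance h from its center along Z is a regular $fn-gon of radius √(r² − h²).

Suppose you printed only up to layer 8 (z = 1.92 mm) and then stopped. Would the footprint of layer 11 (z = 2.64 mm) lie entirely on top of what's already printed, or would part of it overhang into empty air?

Compare the two slices. At z = 1.92: the sphere: section is a regular 16-gon, circumradius = √(r²−h²) = √(3²−1.08²) = 2.799 (area = (16/2)·2.799²·sin(360°/16) = 23.98 mm²); the cube at (10.5, 9) (footprint 23.5×4) is included at this height (area 94.00 mm²); the r=3.5 sphere at (0.5, 11) slices to a regular 16-gon of circumradius 2.926 (√(r²−h²) with h=1.92 from center) (area = (16/2)·2.926²·sin(360°/16) = 26.22 mm²); Taking the first minus the rest: starting from the r=3 sphere (23.98 mm²), the 23.5×4 cube at (10.5, 9) misses the remaining region (no effect); the r=3.5 sphere at (0.5, 11) misses the remaining region (no effect) — area = 23.98 mm². At z = 2.64: the r=3 sphere slices to a regular 16-gon of circumradius 2.978 (√(r²−h²) with h=0.36 from center) (area = (16/2)·2.978²·sin(360°/16) = 27.16 mm²); the cube at (10.5, 9) is present — its section is the full 23.5×4 rectangle (area 94.00 mm²); the r=3.5 sphere at (0.5, 11) contributes a regular 16-gon of circumradius √(3.5²−2.64²) = 2.298 (area = (16/2)·2.298²·sin(360°/16) = 16.17 mm²); Taking the first minus the rest: starting from the r=3 sphere (27.16 mm²), the 23.5×4 cube at (10.5, 9) misses the remaining region (no effect); the r=3.5 sphere at (0.5, 11) misses the remaining region (no effect) — area = 27.16 mm². Checking containment: at z = 2.64 the cross-section extends beyond the z = 1.92 cross-section by about 3.17 mm².

part overhangs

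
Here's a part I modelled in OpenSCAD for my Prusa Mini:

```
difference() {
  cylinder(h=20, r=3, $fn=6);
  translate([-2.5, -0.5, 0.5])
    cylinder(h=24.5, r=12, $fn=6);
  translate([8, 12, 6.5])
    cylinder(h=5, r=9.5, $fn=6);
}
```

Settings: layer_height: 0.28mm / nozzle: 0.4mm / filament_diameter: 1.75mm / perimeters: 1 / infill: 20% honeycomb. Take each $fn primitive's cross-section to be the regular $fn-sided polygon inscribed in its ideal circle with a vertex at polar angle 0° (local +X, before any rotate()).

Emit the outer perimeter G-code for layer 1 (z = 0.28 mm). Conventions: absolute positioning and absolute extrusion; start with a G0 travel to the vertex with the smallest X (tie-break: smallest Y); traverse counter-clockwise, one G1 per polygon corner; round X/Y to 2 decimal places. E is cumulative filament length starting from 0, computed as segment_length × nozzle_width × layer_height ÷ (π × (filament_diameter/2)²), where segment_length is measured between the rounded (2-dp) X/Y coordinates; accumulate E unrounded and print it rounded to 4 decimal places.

G0 X-3.00 Y0.00 Z0.28
G1 X-1.50 Y-2.60 E0.1398
G1 X1.50 Y-2.60 E0.2795
G1 X3.00 Y0.00 E0.4192
G1 X1.50 Y2.60 E0.5590
G1 X-1.50 Y2.60 E0.6987
G1 X-3.00 Y0.00 E0.8385

At z = 0.28 mm: the r=3 cylinder gives a regular 6-gon of circumradius 3 (constant along its height); the cylinder at (-2.5, -0.5) does not reach this height (z outside [0.5, 25]); the cylinder at (8, 12) does not reach this height (z outside [6.5, 11.5]); Taking the first minus the rest: none of the subtracted shapes is present at this height, so the r=3 cylinder is unchanged — 1 connected region. The outline is a single polygon with 6 vertices. Extrusion per mm of travel: 0.4 × 0.28 / (π × 0.875²) = 0.046564. Accumulating E over each segment gives final E = 0.8385.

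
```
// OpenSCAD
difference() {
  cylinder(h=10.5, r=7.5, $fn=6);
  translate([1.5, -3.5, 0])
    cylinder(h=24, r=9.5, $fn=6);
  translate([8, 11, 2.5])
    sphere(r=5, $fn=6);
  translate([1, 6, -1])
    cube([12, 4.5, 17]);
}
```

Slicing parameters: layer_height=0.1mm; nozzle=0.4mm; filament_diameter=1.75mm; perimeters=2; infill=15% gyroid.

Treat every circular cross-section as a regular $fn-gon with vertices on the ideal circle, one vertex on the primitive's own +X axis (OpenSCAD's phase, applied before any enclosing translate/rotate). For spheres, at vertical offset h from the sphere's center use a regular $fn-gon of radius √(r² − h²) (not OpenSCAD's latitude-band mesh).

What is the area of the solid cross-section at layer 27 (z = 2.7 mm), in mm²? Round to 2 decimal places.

21.82 mm²

At z = 2.7 mm: the cylinder: section is a regular 6-gon, circumradius r=7.5 (area = (6/2)·7.500²·sin(360°/6) = 146.14 mm²); the r=9.5 cylinder at (1.5, -3.5) contributes a regular 6-gon of circumradius 9.5 (area = (6/2)·9.500²·sin(360°/6) = 234.48 mm²); the sphere at (8, 11): section is a regular 6-gon, circumradius = √(r²−h²) = √(5²−0.2²) = 4.996 (area = (6/2)·4.996²·sin(360°/6) = 64.85 mm²); the cube at (1, 6) is present — its section is the full 12×4.5 rectangle (area 54.00 mm²); After the difference (first − rest): starting from the r=7.5 cylinder (146.14 mm²), the r=9.5 cylinder at (1.5, -3.5) partially overlaps it — only the 122.89 mm² overlap (of its 234.48 mm²) is removed, clipping the outline; the r=5 sphere at (8, 11) misses the remaining region (no effect); the 12×4.5 cube at (1, 6) partially overlaps it — only the 1.43 mm² overlap (of its 54.00 mm²) is removed, clipping the outline — area = 21.82 mm². Overall, the cross-section is a single solid region. Net area = 21.82 mm².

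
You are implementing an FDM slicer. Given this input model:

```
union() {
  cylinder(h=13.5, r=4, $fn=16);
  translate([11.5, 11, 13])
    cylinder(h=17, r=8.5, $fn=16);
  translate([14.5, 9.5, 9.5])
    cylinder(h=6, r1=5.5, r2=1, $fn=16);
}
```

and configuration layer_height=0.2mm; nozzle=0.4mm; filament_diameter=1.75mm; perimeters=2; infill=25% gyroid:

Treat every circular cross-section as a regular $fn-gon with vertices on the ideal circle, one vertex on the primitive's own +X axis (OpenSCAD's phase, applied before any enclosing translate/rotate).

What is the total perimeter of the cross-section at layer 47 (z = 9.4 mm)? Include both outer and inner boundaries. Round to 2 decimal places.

24.97 mm

At z = 9.4 mm: the cylinder: section is a regular 16-gon, circumradius r=4 (perimeter = 2·16·4.000·sin(180°/16) = 24.97 mm); the cylinder at (11.5, 11) is not intersected at this z (z outside [13, 30]); the cone at (14.5, 9.5) does not reach this height (z outside [9.5, 15.5]); Taking the union: only the r=4 cylinder is present, so the union is just that shape — boundary = 24.97 mm. Overall, the cross-section is a single solid region. Total boundary length (outer) = 24.97 mm.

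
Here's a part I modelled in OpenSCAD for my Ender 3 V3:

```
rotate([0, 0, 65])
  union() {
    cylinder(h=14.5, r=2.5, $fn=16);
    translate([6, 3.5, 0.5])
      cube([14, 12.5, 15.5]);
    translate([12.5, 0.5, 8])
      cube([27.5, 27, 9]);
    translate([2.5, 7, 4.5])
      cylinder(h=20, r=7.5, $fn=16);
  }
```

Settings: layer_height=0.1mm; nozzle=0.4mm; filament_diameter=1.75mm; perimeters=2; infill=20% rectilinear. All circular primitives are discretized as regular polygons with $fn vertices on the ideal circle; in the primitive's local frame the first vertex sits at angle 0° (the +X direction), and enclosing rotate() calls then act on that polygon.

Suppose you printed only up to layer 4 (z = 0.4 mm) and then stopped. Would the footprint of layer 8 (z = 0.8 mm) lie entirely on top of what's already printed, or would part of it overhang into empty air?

Compare the two slices. At z = 0.4: the r=2.5 cylinder gives a regular 16-gon of circumradius 2.5 (constant along its height) (area = (16/2)·2.500²·sin(360°/16) = 19.13 mm²); the cube at (6, 3.5) is absent (z outside [0.5, 16]); the cube at (12.5, 0.5) is absent (z outside [8, 17]); the cylinder at (2.5, 7) is absent (z outside [4.5, 24.5]); Merging all regions: only the r=2.5 cylinder is present, so the union is just that shape — area = 19.13 mm²; (rotated 65° about Z; rotation is an isometry so areas/perimeters/island counts are preserved). At z = 0.8: the cylinder: section is a regular 16-gon, circumradius r=2.5 (area = (16/2)·2.500²·sin(360°/16) = 19.13 mm²); the cube at (6, 3.5) is present — its section is the full 14×12.5 rectangle (area 175.00 mm²); the cube at (12.5, 0.5) is not intersected at this z (z outside [8, 17]); the cylinder at (2.5, 7) does not reach this height (z outside [4.5, 24.5]); Merging all regions: the 2 present regions are separate (no shared area or edge), so areas and boundary lengths simply add and each stays a separate island — area = 194.13 mm²; (whole slice rotated 65° about Z — lengths, areas and connectivity unchanged). Checking containment: at z = 0.8 the cross-section extends beyond the z = 0.4 cross-section by about 175.00 mm².

part overhangs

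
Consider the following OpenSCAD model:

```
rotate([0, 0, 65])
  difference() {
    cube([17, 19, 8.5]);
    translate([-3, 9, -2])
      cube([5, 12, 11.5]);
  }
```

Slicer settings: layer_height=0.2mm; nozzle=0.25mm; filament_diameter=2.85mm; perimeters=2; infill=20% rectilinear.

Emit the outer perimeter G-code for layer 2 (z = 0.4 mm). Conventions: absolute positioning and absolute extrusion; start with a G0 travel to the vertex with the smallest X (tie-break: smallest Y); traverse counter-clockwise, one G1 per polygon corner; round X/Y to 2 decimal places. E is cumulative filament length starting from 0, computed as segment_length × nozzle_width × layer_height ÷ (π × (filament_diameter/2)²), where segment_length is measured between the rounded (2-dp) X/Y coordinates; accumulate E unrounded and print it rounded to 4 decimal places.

At z = 0.4 mm: the cube (footprint 17×19) is included at this height; the cube at (-3, 9) is present — its section is the full 5×12 rectangle; Taking the first minus the rest: starting from the 17×19 cube, the 5×12 cube at (-3, 9) partially overlaps it — only the 20.00 mm² overlap (of its 60.00 mm²) is removed, clipping the outline — 1 connected region; (rotated 65° about Z; rotation is an isometry so areas/perimeters/island counts are preserved). The outline is a single polygon with 6 vertices. Extrusion per mm of travel: 0.25 × 0.2 / (π × 1.425²) = 0.007838. Accumulating E over each segment gives final E = 0.5644.

G0 X-16.37 Y9.84 Z0.40
G1 X-7.31 Y5.62 E0.0783
G1 X-8.16 Y3.80 E0.0941
G1 X0.00 Y0.00 E0.1646
G1 X7.18 Y15.41 E0.2979
G1 X-10.04 Y23.44 E0.4468
G1 X-16.37 Y9.84 E0.5644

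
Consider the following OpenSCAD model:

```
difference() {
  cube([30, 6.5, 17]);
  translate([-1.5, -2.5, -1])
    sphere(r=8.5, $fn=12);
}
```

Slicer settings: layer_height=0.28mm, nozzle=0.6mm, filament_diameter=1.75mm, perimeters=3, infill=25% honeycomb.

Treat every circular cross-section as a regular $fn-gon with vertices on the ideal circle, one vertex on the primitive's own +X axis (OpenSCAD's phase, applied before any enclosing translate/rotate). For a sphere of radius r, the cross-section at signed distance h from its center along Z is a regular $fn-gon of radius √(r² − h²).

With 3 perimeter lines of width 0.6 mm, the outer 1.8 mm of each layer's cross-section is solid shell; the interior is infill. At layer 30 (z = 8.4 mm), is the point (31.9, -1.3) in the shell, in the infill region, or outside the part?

outside

At z = 8.4 mm: the 30×6.5 cube contributes its full rectangle; the sphere at (-1.5, -2.5) does not reach this height (|z−center|=9.400 > r=8.5); Subtracting the remaining from the first: none of the subtracted shapes is present at this height, so the 30×6.5 cube is unchanged — 1 connected region. Overall, the cross-section is a single solid region. The nearest boundary edge runs (0.00, 0.00)→(30.00, 0.00); distance from the point to it = 2.30 mm. The point is not inside any of the regions above, so it lies outside the cross-section (2.30 mm from the nearest boundary).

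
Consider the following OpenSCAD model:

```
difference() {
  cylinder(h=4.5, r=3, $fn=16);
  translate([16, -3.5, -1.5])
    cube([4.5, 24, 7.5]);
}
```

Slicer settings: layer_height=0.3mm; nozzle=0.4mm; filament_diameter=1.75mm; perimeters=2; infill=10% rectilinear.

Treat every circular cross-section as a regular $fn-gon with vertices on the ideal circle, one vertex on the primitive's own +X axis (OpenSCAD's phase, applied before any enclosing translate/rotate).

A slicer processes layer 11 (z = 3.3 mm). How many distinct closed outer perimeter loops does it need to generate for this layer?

1

At z = 3.3 mm: the r=3 cylinder gives a regular 16-gon of circumradius 3 (constant along its height); the cube at (16, -3.5) (footprint 4.5×24) is included at this height; Taking the first minus the rest: starting from the r=3 cylinder, the 4.5×24 cube at (16, -3.5) misses the remaining region (no effect) — 1 connected region. The result has 1 disconnected region.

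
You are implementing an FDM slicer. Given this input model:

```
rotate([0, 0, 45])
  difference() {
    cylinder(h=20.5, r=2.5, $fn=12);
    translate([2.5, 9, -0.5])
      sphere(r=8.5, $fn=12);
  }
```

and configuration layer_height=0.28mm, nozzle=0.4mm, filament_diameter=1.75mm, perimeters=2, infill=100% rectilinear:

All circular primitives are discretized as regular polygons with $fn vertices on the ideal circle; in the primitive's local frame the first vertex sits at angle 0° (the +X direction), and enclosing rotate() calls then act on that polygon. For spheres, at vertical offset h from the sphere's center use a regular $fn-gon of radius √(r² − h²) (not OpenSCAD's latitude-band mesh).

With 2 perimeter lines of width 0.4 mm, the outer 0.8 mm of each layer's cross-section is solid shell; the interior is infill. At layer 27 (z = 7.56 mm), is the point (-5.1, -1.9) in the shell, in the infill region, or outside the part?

At z = 7.56 mm: the r=2.5 cylinder gives a regular 12-gon of circumradius 2.5 (constant along its height); the r=8.5 sphere at (2.5, 9) slices to a regular 12-gon of circumradius 2.699 (√(r²−h²) with h=8.06 from center); After the difference (first − rest): starting from the r=2.5 cylinder, the r=8.5 sphere at (2.5, 9) misses the remaining region (no effect) — 1 connected region; (whole slice rotated 45° about Z — lengths, areas and connectivity unchanged). Overall, the cross-section is a single solid region. Undo the 45° rotation: the query point maps to (-4.950, 2.263) in the un-rotated model frame. The nearest boundary edge runs (-2.50, 0.00)→(-2.17, 1.25); distance from the point to it = 2.96 mm. The point is not inside any of the regions above, so it lies outside the cross-section (2.96 mm from the nearest boundary).

outside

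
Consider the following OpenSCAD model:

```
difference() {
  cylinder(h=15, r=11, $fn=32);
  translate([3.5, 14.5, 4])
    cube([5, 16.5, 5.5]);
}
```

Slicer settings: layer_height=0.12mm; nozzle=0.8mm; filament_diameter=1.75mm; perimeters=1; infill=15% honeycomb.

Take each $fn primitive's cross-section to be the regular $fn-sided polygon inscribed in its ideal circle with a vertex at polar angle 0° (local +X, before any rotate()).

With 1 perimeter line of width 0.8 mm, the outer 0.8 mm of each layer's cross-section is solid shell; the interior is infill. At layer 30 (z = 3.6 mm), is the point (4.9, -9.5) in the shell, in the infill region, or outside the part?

At z = 3.6 mm: the r=11 cylinder gives a regular 32-gon of circumradius 11 (constant along its height); the cube at (3.5, 14.5) does not reach this height (z outside [4, 9.5]); Taking the first minus the rest: none of the subtracted shapes is present at this height, so the r=11 cylinder is unchanged — 1 connected region. Overall, the cross-section is a single solid region. The nearest boundary edge runs (4.21, -10.16)→(6.11, -9.15); distance from the point to it = 0.26 mm. The point is inside the cross-section, 0.26 mm from the nearest boundary — within the 0.8 mm shell band (1 × 0.8).

shell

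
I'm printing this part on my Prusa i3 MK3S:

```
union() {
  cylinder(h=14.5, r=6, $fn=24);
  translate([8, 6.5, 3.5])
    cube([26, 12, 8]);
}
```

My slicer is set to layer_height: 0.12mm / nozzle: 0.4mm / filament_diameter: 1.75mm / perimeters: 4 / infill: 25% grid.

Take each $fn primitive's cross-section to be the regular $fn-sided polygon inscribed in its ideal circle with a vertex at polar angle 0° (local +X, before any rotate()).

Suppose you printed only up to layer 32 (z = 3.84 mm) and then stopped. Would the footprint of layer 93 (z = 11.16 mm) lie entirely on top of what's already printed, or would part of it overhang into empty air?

Compare the two slices. At z = 3.84: the r=6 cylinder contributes a regular 24-gon of circumradius 6 (area = (24/2)·6.000²·sin(360°/24) = 111.81 mm²); the cube at (8, 6.5) is present — its section is the full 26×12 rectangle (area 312.00 mm²); Combining (union): the 2 present regions are separate (no shared area or edge), so areas and boundary lengths simply add and each stays a separate island — area = 423.81 mm². At z = 11.16: the r=6 cylinder gives a regular 24-gon of circumradius 6 (constant along its height) (area = (24/2)·6.000²·sin(360°/24) = 111.81 mm²); the cube at (8, 6.5) (footprint 26×12) is included at this height (area 312.00 mm²); Taking the union: the 2 present regions are separate (no shared area or edge), so areas and boundary lengths simply add and each stays a separate island — area = 423.81 mm². Checking containment: the cross-section at z = 11.16 is a subset of the cross-section at z = 3.84.

entirely on top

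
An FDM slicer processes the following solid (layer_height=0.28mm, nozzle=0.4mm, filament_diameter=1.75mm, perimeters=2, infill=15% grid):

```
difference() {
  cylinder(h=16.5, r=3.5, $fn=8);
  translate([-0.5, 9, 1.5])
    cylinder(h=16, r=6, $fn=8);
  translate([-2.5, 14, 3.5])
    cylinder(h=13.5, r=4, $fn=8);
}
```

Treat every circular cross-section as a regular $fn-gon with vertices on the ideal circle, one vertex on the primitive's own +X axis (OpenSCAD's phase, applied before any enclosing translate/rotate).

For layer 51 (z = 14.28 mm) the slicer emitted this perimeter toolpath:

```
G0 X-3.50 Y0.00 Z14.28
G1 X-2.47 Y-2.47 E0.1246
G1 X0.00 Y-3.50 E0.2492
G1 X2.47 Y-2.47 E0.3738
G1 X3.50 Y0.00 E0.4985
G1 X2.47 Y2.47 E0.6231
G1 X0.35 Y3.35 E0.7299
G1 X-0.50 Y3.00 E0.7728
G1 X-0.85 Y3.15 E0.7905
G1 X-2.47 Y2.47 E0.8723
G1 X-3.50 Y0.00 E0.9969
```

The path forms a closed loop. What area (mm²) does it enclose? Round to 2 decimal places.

34.33 mm²

Apply the shoelace formula to the sequence of (X, Y) vertices; enclosed area = 34.33 mm².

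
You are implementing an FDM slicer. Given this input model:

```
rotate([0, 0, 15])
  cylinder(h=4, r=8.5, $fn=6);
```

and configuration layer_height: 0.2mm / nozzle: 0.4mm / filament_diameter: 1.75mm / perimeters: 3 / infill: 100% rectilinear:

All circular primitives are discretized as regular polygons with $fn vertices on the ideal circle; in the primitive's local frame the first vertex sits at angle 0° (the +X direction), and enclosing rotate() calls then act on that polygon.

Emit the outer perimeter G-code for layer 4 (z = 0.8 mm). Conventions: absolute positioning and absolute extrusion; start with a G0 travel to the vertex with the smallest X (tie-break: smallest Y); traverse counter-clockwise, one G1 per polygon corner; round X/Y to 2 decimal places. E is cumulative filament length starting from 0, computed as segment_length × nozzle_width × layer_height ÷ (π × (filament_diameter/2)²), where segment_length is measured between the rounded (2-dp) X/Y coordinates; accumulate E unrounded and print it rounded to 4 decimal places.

G0 X-8.21 Y-2.20 Z0.80
G1 X-2.20 Y-8.21 E0.2827
G1 X6.01 Y-6.01 E0.5654
G1 X8.21 Y2.20 E0.8481
G1 X2.20 Y8.21 E1.1308
G1 X-6.01 Y6.01 E1.4135
G1 X-8.21 Y-2.20 E1.6962

At z = 0.8 mm: the r=8.5 cylinder gives a regular 6-gon of circumradius 8.5 (constant along its height); (whole slice rotated 15° about Z — lengths, areas and connectivity unchanged). The outline is a single polygon with 6 vertices. Extrusion per mm of travel: 0.4 × 0.2 / (π × 0.875²) = 0.033260. Accumulating E over each segment gives final E = 1.6962.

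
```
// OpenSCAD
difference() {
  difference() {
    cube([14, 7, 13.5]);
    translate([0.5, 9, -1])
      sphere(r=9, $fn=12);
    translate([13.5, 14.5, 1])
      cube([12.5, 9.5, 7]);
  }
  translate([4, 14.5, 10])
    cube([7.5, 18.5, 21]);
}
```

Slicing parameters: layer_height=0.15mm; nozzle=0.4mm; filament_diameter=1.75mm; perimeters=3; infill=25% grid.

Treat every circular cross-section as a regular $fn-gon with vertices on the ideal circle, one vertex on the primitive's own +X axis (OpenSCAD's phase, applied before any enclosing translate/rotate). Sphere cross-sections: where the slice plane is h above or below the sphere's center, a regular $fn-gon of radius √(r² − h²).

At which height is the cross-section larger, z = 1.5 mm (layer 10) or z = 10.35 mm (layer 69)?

Layer 10 (z = 1.5): the cube (footprint 14×7) is included at this height (area 98.00 mm²); the r=9 sphere at (0.5, 9) contributes a regular 12-gon of circumradius √(9²−2.5²) = 8.646 (area = (12/2)·8.646²·sin(360°/12) = 224.25 mm²); the cube at (13.5, 14.5) (footprint 12.5×9.5) is included at this height (area 118.75 mm²); Taking the first minus the rest: starting from the 14×7 cube (98.00 mm²), the r=9 sphere at (0.5, 9) partially overlaps it — only the 42.60 mm² overlap (of its 224.25 mm²) is removed, clipping the outline; the 12.5×9.5 cube at (13.5, 14.5) misses the remaining region (no effect) — area = 55.40 mm²; the cube at (4, 14.5) does not reach this height (z outside [10, 31]); Subtracting the remaining from the first: none of the subtracted shapes is present at this height, so the result so far is unchanged — area = 55.40 mm². So its area = 55.40 mm². Layer 69 (z = 10.35): the cube is present — its section is the full 14×7 rectangle (area 98.00 mm²); the sphere at (0.5, 9) is absent (|z−center|=11.350 > r=9); the cube at (13.5, 14.5) is absent (z outside [1, 8]); After the difference (first − rest): none of the subtracted shapes is present at this height, so the 14×7 cube is unchanged — area = 98.00 mm²; the 7.5×18.5 cube at (4, 14.5) contributes its full rectangle (area 138.75 mm²); Subtracting the remaining from the first: starting from that combined region (98.00 mm²), the 7.5×18.5 cube at (4, 14.5) misses the remaining region (no effect) — area = 98.00 mm². So its area = 98.00 mm². Layer 69 is larger (98.00 vs 55.40 mm²).

layer 69 (z = 10.35 mm)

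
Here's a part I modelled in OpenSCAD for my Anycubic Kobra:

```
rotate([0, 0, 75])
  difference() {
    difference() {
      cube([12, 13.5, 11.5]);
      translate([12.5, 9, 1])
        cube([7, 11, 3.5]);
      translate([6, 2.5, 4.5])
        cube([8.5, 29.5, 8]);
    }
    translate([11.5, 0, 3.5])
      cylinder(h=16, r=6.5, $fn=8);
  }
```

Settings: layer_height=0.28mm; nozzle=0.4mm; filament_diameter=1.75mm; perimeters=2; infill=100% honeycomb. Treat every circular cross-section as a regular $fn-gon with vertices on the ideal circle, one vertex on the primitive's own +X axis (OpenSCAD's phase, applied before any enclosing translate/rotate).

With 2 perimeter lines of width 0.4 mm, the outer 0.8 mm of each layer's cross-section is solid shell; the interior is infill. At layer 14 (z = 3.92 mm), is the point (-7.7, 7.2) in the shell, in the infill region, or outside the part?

At z = 3.92 mm: the 12×13.5 cube contributes its full rectangle; the cube at (12.5, 9) (footprint 7×11) is included at this height; the cube at (6, 2.5) is not intersected at this z (z outside [4.5, 12.5]); After the difference (first − rest): starting from the 12×13.5 cube, the 7×11 cube at (12.5, 9) misses the remaining region (no effect) — 1 connected region; the r=6.5 cylinder at (11.5, 0) gives a regular 8-gon of circumradius 6.5 (constant along its height); Taking the first minus the rest: starting from the result so far, the r=6.5 cylinder at (11.5, 0) partially overlaps it — only the 33.07 mm² overlap (of its 119.50 mm²) is removed, clipping the outline — 1 connected region; (whole slice rotated 75° about Z — lengths, areas and connectivity unchanged). Overall, the cross-section is a single solid region. Undo the 75° rotation: the query point maps to (4.962, 9.301) in the un-rotated model frame. The nearest boundary edge runs (0.00, 13.50)→(12.00, 13.50); distance from the point to it = 4.20 mm. The point is inside the cross-section and 4.20 mm from the nearest boundary — more than the 0.8 mm shell width (2 × 0.4), so it's in the infill interior.

infill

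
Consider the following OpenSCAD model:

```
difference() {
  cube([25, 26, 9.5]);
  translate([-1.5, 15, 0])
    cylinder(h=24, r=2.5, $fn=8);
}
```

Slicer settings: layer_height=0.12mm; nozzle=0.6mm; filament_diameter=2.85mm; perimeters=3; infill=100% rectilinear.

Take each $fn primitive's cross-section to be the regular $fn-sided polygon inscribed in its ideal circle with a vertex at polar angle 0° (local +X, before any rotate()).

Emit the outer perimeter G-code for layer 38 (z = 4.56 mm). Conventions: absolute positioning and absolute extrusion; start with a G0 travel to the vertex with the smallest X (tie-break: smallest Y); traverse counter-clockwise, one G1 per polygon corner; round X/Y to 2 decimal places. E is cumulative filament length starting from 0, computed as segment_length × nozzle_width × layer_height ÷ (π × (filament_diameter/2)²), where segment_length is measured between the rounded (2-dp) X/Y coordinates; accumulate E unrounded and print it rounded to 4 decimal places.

G0 X0.00 Y0.00 Z4.56
G1 X25.00 Y0.00 E0.2822
G1 X25.00 Y26.00 E0.5756
G1 X0.00 Y26.00 E0.8578
G1 X0.00 Y16.88 E0.9607
G1 X0.27 Y16.77 E0.9640
G1 X1.00 Y15.00 E0.9856
G1 X0.27 Y13.23 E1.0072
G1 X0.00 Y13.12 E1.0105
G1 X0.00 Y0.00 E1.1586

At z = 4.56 mm: the cube is present — its section is the full 25×26 rectangle; the cylinder at (-1.5, 15): section is a regular 8-gon, circumradius r=2.5; Taking the first minus the rest: starting from the 25×26 cube, the r=2.5 cylinder at (-1.5, 15) partially overlaps it — only the 2.27 mm² overlap (of its 17.68 mm²) is removed, clipping the outline — 1 connected region. The outline is a single polygon with 9 vertices. Extrusion per mm of travel: 0.6 × 0.12 / (π × 1.425²) = 0.011286. Accumulating E over each segment gives final E = 1.1586.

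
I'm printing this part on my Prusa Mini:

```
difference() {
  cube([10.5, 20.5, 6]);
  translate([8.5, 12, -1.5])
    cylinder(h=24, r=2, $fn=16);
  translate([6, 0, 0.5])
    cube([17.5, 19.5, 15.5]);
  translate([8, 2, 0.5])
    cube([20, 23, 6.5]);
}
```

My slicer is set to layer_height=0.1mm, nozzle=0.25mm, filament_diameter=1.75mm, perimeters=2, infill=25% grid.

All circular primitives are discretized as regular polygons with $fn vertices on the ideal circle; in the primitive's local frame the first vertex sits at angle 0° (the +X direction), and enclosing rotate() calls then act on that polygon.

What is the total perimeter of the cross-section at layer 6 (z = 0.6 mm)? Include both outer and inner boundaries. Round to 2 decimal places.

At z = 0.6 mm: the cube (footprint 10.5×20.5) is included at this height (perimeter 62.00 mm); the cylinder at (8.5, 12): section is a regular 16-gon, circumradius r=2 (perimeter = 2·16·2.000·sin(180°/16) = 12.49 mm); the cube at (6, 0) (footprint 17.5×19.5) is included at this height (perimeter 74.00 mm); the 20×23 cube at (8, 2) contributes its full rectangle (perimeter 86.00 mm); After the difference (first − rest): starting from the 10.5×20.5 cube, the r=2 cylinder at (8.5, 12) lies inside it touching the edge (removes its full 12.25 mm²); the 17.5×19.5 cube at (6, 0) partially overlaps it — only the 75.50 mm² overlap (of its 341.25 mm²) is removed, clipping the outline; the 20×23 cube at (8, 2) partially overlaps it — only the 2.50 mm² overlap (of its 460.00 mm²) is removed, clipping the outline — boundary = 57.00 mm. Overall, the cross-section is a single solid region. Total boundary length (outer) = 57.00 mm.

57.00 mm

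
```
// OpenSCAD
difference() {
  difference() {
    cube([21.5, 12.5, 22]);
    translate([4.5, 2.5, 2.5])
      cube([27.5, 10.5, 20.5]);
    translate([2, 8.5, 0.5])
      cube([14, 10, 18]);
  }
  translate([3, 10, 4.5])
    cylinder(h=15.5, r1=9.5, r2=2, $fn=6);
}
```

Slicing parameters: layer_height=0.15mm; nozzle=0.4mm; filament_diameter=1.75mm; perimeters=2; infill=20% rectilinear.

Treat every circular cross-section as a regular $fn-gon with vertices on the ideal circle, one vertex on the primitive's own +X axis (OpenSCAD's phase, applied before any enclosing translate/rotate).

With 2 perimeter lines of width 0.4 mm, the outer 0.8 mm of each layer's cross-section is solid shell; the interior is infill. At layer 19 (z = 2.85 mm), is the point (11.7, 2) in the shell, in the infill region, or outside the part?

shell

At z = 2.85 mm: the cube (footprint 21.5×12.5) is included at this height; the 27.5×10.5 cube at (4.5, 2.5) contributes its full rectangle; the cube at (2, 8.5) is present — its section is the full 14×10 rectangle; Taking the first minus the rest: starting from the 21.5×12.5 cube, the 27.5×10.5 cube at (4.5, 2.5) partially overlaps it — only the 170.00 mm² overlap (of its 288.75 mm²) is removed, clipping the outline; the 14×10 cube at (2, 8.5) partially overlaps it — only the 10.00 mm² overlap (of its 140.00 mm²) is removed, clipping the outline — 1 connected region; the cone at (3, 10) does not reach this height (z outside [4.5, 20]); Subtracting the remaining from the first: none of the subtracted shapes is present at this height, so the result so far is unchanged — 1 connected region. Overall, the cross-section is a single solid region. The nearest boundary edge runs (4.50, 2.50)→(21.50, 2.50); distance from the point to it = 0.50 mm. The point is inside the cross-section, 0.50 mm from the nearest boundary — within the 0.8 mm shell band (2 × 0.4).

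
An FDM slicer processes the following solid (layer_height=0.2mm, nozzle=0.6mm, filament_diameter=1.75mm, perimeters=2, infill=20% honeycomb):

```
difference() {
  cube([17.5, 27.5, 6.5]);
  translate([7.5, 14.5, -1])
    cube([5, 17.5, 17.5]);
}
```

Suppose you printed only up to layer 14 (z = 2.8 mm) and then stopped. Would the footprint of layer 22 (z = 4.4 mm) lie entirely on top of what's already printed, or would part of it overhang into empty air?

entirely on top

Compare the two slices. At z = 2.8: the cube (footprint 17.5×27.5) is included at this height (area 481.25 mm²); the cube at (7.5, 14.5) (footprint 5×17.5) is included at this height (area 87.50 mm²); Subtracting the remaining from the first: starting from the 17.5×27.5 cube (481.25 mm²), the 5×17.5 cube at (7.5, 14.5) partially overlaps it — only the 65.00 mm² overlap (of its 87.50 mm²) is removed, clipping the outline — area = 416.25 mm². At z = 4.4: the cube is present — its section is the full 17.5×27.5 rectangle (area 481.25 mm²); the 5×17.5 cube at (7.5, 14.5) contributes its full rectangle (area 87.50 mm²); Subtracting the remaining from the first: starting from the 17.5×27.5 cube (481.25 mm²), the 5×17.5 cube at (7.5, 14.5) partially overlaps it — only the 65.00 mm² overlap (of its 87.50 mm²) is removed, clipping the outline — area = 416.25 mm². Checking containment: the cross-section at z = 4.4 is a subset of the cross-section at z = 2.8.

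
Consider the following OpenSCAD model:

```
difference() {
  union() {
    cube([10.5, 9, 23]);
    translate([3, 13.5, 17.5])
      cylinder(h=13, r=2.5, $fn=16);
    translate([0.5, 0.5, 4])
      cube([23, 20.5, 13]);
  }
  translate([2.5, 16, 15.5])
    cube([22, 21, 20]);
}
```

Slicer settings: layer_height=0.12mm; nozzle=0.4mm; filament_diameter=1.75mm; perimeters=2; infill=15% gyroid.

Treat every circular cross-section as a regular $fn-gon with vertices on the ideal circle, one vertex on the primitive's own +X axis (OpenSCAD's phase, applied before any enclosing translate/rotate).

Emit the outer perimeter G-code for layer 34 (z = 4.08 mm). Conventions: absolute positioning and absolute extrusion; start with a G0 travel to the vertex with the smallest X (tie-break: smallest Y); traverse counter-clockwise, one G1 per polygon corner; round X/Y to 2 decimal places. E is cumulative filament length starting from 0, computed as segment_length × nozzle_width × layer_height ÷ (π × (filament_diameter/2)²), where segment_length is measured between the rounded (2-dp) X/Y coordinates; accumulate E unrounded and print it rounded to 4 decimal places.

G0 X0.00 Y0.00 Z4.08
G1 X10.50 Y0.00 E0.2095
G1 X10.50 Y0.50 E0.2195
G1 X23.50 Y0.50 E0.4789
G1 X23.50 Y21.00 E0.8880
G1 X0.50 Y21.00 E1.3470
G1 X0.50 Y9.00 E1.5865
G1 X0.00 Y9.00 E1.5965
G1 X0.00 Y0.00 E1.7761

At z = 4.08 mm: the cube (footprint 10.5×9) is included at this height; the cylinder at (3, 13.5) is absent (z outside [17.5, 30.5]); the cube at (0.5, 0.5) (footprint 23×20.5) is included at this height; Merging all regions: the regions partially overlap (shared area 85.00 mm²), so overlapping operands fuse into one piece — 1 connected region; the cube at (2.5, 16) is not intersected at this z (z outside [15.5, 35.5]); After the difference (first − rest): none of the subtracted shapes is present at this height, so the result so far is unchanged — 1 connected region. The outline is a single polygon with 8 vertices. Extrusion per mm of travel: 0.4 × 0.12 / (π × 0.875²) = 0.019956. Accumulating E over each segment gives final E = 1.7761.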